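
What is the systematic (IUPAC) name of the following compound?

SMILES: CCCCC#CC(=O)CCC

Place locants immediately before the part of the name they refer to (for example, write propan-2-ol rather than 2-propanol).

dec-5-yn-4-one

The longest carbon chain that includes the carbonyl and the multiple bond has 10 carbons, so the parent hydride is decane.
The highest-priority functional group is a ketone (C=O on an internal carbon), so the name ends in -one.
There is one C≡C triple bond, indicated by the ending -yne.
The numbering direction is chosen so that numbering from this end puts the carbonyl group at C-4 rather than C-7.
This places the carbonyl at C-4; the triple bond between C-5 and C-6.
Assembling the pieces gives dec-5-yn-4-one.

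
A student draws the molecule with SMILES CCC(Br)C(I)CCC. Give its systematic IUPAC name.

The longest carbon chain is 7 atoms: the parent is heptane.
The numbering direction is chosen so that the substituent locant set {3,4} is lower than {4,5} at the first point of difference.
This places a bromo group at C-3; an iodo group at C-4.
Prefixes are listed alphabetically: bromo, iodo.
The name is 3-bromo-4-iodoheptane.

3-bromo-4-iodoheptane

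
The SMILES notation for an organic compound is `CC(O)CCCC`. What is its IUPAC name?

Counting along the main chain through the –OH group gives 6 carbons: the parent is hexane.
An alcohol (–OH) is the principal characteristic group, giving the suffix -ol.
Choose the numbering such that numbering from this end puts the hydroxyl group at C-2 rather than C-5.
That gives the hydroxyl at C-2.
Putting it together: hexan-2-ol.

hexan-2-ol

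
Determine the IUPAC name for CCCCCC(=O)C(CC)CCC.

4-ethyldecan-5-one

The longest carbon chain that includes the carbonyl has 10 carbons, so the parent hydride is decane.
A ketone (C=O on an internal carbon) is the principal characteristic group, giving the suffix -one.
The numbering direction is chosen so that numbering from this end puts the carbonyl group at C-5 rather than C-6.
This places the carbonyl at C-5; an ethyl group at C-4.
Putting it together: 4-ethyldecan-5-one.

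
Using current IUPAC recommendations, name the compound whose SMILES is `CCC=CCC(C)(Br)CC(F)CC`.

6-bromo-8-fluoro-6-methyldec-3-ene

The longest chain bearing the multiple bond is 10 carbons long (decane).
There is one C=C double bond, indicated by the ending -ene.
Number the chain so that numbering from this end puts the double bond at C-3 rather than C-7.
This places the double bond between C-3 and C-4; a bromo group at C-6; a fluoro group at C-8; a methyl group at C-6.
Substituent prefixes are cited in alphabetical order (multiplying prefixes like di-/tri- are ignored for ordering).
Assembling the pieces gives 6-bromo-8-fluoro-6-methyldec-3-ene.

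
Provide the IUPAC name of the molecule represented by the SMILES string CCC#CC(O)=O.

The longest chain bearing the –COOH group and the multiple bond is 5 carbons long (pentane).
The highest-priority functional group is a carboxylic acid (terminal –COOH), so the name ends in -oic acid.
The chain contains a C≡C triple bond, so the unsaturation ending is -yne.
The numbering direction is chosen so that the carboxylic acid carbon is C-1 by definition.
This places the triple bond between C-2 and C-3.
Assembling the pieces gives pent-2-ynoic acid.

pent-2-ynoic acid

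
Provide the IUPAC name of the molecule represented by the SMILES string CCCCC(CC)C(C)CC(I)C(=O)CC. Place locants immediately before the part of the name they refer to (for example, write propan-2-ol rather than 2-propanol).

7-ethyl-4-iodo-6-methylundecan-3-one

Counting along the main chain through the carbonyl gives 11 carbons: the parent is undecane.
The principal characteristic group is a ketone (C=O on an internal carbon), named with the suffix -one.
Number the chain so that numbering from this end puts the carbonyl group at C-3 rather than C-9.
That gives the carbonyl at C-3; an ethyl group at C-7; an iodo group at C-4; a methyl group at C-6.
Prefixes are listed alphabetically: ethyl, iodo, methyl.
Assembling the pieces gives 7-ethyl-4-iodo-6-methylundecan-3-one.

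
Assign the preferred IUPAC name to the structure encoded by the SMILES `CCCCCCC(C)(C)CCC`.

4,4-dimethyldecane

The longest carbon chain is 10 atoms: the parent is decane.
The numbering direction is chosen so that the substituent locant set {4,4} is lower than {7,7} at the first point of difference.
With this numbering: two methyl groups at C-4.
Assembling the pieces gives 4,4-dimethyldecane.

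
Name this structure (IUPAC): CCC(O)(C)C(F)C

2-fluoro-3-methylpentan-3-ol

Counting along the main chain through the –OH group gives 5 carbons: the parent is pentane.
The highest-priority functional group is an alcohol (–OH), so the name ends in -ol.
Choose the numbering such that the substituent locant set {2,3} is lower than {3,4} at the first point of difference.
With this numbering: the hydroxyl at C-3; a fluoro group at C-2; a methyl group at C-3.
Substituent prefixes are cited in alphabetical order (multiplying prefixes like di-/tri- are ignored for ordering).
Assembling the pieces gives 2-fluoro-3-methylpentan-3-ol.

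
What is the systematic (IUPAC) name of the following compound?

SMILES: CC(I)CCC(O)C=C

6-iodohept-1-en-3-ol

Counting along the main chain through the –OH group and the multiple bond gives 7 carbons: the parent is heptane.
The principal characteristic group is an alcohol (–OH), named with the suffix -ol.
There is one C=C double bond, indicated by the ending -ene.
Number the chain so that numbering from this end puts the hydroxyl group at C-3 rather than C-5.
With this numbering: the hydroxyl at C-3; the double bond between C-1 and C-2; an iodo group at C-6.
Assembling the pieces gives 6-iodohept-1-en-3-ol.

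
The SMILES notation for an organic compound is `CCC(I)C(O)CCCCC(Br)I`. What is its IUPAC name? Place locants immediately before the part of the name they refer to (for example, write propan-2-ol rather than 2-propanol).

9-bromo-3,9-diiodononan-4-ol

The longest carbon chain that includes the –OH group has 9 carbons, so the parent hydride is nonane.
The principal characteristic group is an alcohol (–OH), named with the suffix -ol.
The numbering direction is chosen so that numbering from this end puts the hydroxyl group at C-4 rather than C-6.
With this numbering: the hydroxyl at C-4; a bromo group at C-9; iodo groups at C-3 and C-9.
The substituents are ordered alphabetically, ignoring any di-/tri- multipliers.
Putting it together: 9-bromo-3,9-diiodononan-4-ol.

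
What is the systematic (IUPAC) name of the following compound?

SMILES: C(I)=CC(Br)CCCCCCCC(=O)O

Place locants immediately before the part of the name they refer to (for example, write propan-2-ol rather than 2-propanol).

The longest carbon chain that includes the –COOH group and the multiple bond has 11 carbons, so the parent hydride is undecane.
The highest-priority functional group is a carboxylic acid (terminal –COOH), so the name ends in -oic acid.
A C=C double bond in the chain gives the infix -ene-.
The numbering direction is chosen so that the carboxylic acid carbon is C-1 by definition.
That gives the double bond between C-10 and C-11; a bromo group at C-9; an iodo group at C-11.
The substituents are ordered alphabetically, ignoring any di-/tri- multipliers.
Putting it together: 9-bromo-11-iodoundec-10-enoic acid.

9-bromo-11-iodoundec-10-enoic acid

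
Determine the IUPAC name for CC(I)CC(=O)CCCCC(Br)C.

The longest chain bearing the carbonyl is 10 carbons long (decane).
The highest-priority functional group is a ketone (C=O on an internal carbon), so the name ends in -one.
Choose the numbering such that numbering from this end puts the carbonyl group at C-4 rather than C-7.
This places the carbonyl at C-4; a bromo group at C-9; an iodo group at C-2.
Prefixes are listed alphabetically: bromo, iodo.
Assembling the pieces gives 9-bromo-2-iododecan-4-one.

9-bromo-2-iododecan-4-one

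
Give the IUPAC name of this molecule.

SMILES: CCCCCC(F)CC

3-fluorooctane

The longest continuous carbon chain has 8 atoms, so the parent hydride is octane.
Choose the numbering such that the substituent locant set {3} is lower than {6} at the first point of difference.
With this numbering: a fluoro group at C-3.
The name is 3-fluorooctane.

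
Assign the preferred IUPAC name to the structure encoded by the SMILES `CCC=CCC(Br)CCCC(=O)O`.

5-bromodec-7-enoic acid

Counting along the main chain through the –COOH group and the multiple bond gives 10 carbons: the parent is decane.
The highest-priority functional group is a carboxylic acid (terminal –COOH), so the name ends in -oic acid.
The chain contains a C=C double bond, so the unsaturation ending is -ene.
Number the chain so that the carboxylic acid carbon is C-1 by definition.
This places the double bond between C-7 and C-8; a bromo group at C-5.
Putting it together: 5-bromodec-7-enoic acid.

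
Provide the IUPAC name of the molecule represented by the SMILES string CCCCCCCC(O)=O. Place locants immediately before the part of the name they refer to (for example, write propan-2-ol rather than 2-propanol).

The longest carbon chain that includes the –COOH group has 8 carbons, so the parent hydride is octane.
The highest-priority functional group is a carboxylic acid (terminal –COOH), so the name ends in -oic acid.
Number the chain so that the carboxylic acid carbon is C-1 by definition.
The name is octanoic acid.

octanoic acid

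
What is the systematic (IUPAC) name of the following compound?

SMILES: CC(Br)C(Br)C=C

3,4-dibromopent-1-ene

The longest carbon chain that includes the multiple bond has 5 carbons, so the parent hydride is pentane.
A C=C double bond in the chain gives the infix -ene-.
The numbering direction is chosen so that numbering from this end puts the double bond at C-1 rather than C-4.
With this numbering: the double bond between C-1 and C-2; bromo groups at C-3 and C-4.
Putting it together: 3,4-dibromopent-1-ene.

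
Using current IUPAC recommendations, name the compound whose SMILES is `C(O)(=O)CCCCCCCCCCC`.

The longest carbon chain that includes the –COOH group has 12 carbons, so the parent hydride is dodecane.
A carboxylic acid (terminal –COOH) is the principal characteristic group, giving the suffix -oic acid.
Choose the numbering such that the carboxylic acid carbon is C-1 by definition.
The name is dodecanoic acid.

dodecanoic acid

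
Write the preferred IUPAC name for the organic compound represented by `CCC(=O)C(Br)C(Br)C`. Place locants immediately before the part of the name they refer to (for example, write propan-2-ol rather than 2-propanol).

4,5-dibromohexan-3-one

Counting along the main chain through the carbonyl gives 6 carbons: the parent is hexane.
A ketone (C=O on an internal carbon) is the principal characteristic group, giving the suffix -one.
Number the chain so that numbering from this end puts the carbonyl group at C-3 rather than C-4.
With this numbering: the carbonyl at C-3; bromo groups at C-4 and C-5.
The name is 4,5-dibromohexan-3-one.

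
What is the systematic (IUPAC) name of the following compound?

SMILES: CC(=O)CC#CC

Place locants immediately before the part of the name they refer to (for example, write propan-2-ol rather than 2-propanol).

The longest chain bearing the carbonyl and the multiple bond is 6 carbons long (hexane).
A ketone (C=O on an internal carbon) is the principal characteristic group, giving the suffix -one.
A C≡C triple bond in the chain gives the infix -yne-.
Choose the numbering such that numbering from this end puts the carbonyl group at C-2 rather than C-5.
With this numbering: the carbonyl at C-2; the triple bond between C-4 and C-5.
The name is hex-4-yn-2-one.

hex-4-yn-2-one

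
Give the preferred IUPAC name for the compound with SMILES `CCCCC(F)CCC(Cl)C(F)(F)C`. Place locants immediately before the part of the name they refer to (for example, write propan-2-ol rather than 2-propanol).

3-chloro-2,2,6-trifluorodecane

The parent chain contains 10 carbons (decane).
Choose the numbering such that the substituent locant set {2,2,3,6} is lower than {5,8,9,9} at the first point of difference.
This places a chloro group at C-3; fluoro groups at C-2 (×2) and C-6.
Substituent prefixes are cited in alphabetical order (multiplying prefixes like di-/tri- are ignored for ordering).
Assembling the pieces gives 3-chloro-2,2,6-trifluorodecane.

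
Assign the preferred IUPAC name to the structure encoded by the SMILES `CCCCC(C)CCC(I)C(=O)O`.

Counting along the main chain through the –COOH group gives 9 carbons: the parent is nonane.
A carboxylic acid (terminal –COOH) is the principal characteristic group, giving the suffix -oic acid.
Number the chain so that the carboxylic acid carbon is C-1 by definition.
With this numbering: an iodo group at C-2; a methyl group at C-5.
Substituent prefixes are cited in alphabetical order (multiplying prefixes like di-/tri- are ignored for ordering).
The name is 2-iodo-5-methylnonanoic acid.

2-iodo-5-methylnonanoic acid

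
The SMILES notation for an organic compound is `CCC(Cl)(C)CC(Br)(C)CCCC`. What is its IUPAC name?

5-bromo-3-chloro-3,5-dimethylnonane

The longest continuous carbon chain has 9 atoms, so the parent hydride is nonane.
Number the chain so that the substituent locant set {3,3,5,5} is lower than {5,5,7,7} at the first point of difference.
This places a bromo group at C-5; a chloro group at C-3; methyl groups at C-3 and C-5.
The substituents are ordered alphabetically, ignoring any di-/tri- multipliers.
Assembling the pieces gives 5-bromo-3-chloro-3,5-dimethylnonane.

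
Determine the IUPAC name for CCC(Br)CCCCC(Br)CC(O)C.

The longest chain bearing the –OH group is 11 carbons long (undecane).
The highest-priority functional group is an alcohol (–OH), so the name ends in -ol.
Choose the numbering such that numbering from this end puts the hydroxyl group at C-2 rather than C-10.
With this numbering: the hydroxyl at C-2; bromo groups at C-4 and C-9.
The name is 4,9-dibromoundecan-2-ol.

4,9-dibromoundecan-2-ol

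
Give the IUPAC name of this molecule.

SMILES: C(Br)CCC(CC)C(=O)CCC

Counting along the main chain through the carbonyl gives 8 carbons: the parent is octane.
The highest-priority functional group is a ketone (C=O on an internal carbon), so the name ends in -one.
The numbering direction is chosen so that numbering from this end puts the carbonyl group at C-4 rather than C-5.
This places the carbonyl at C-4; a bromo group at C-8; an ethyl group at C-5.
Prefixes are listed alphabetically: bromo, ethyl.
The name is 8-bromo-5-ethyloctan-4-one.

8-bromo-5-ethyloctan-4-one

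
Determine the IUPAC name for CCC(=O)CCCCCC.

nonan-3-one

Counting along the main chain through the carbonyl gives 9 carbons: the parent is nonane.
The principal characteristic group is a ketone (C=O on an internal carbon), named with the suffix -one.
Choose the numbering such that numbering from this end puts the carbonyl group at C-3 rather than C-7.
This places the carbonyl at C-3.
Putting it together: nonan-3-one.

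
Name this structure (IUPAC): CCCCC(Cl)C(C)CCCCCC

The longest continuous carbon chain has 12 atoms, so the parent hydride is dodecane.
Number the chain so that the substituent locant set {5,6} is lower than {7,8} at the first point of difference.
This places a chloro group at C-5; a methyl group at C-6.
Prefixes are listed alphabetically: chloro, methyl.
The name is 5-chloro-6-methyldodecane.

5-chloro-6-methyldodecane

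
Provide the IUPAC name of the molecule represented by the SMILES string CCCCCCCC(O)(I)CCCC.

5-iodododecan-5-ol

Counting along the main chain through the –OH group gives 12 carbons: the parent is dodecane.
The principal characteristic group is an alcohol (–OH), named with the suffix -ol.
Number the chain so that numbering from this end puts the hydroxyl group at C-5 rather than C-8.
That gives the hydroxyl at C-5; an iodo group at C-5.
Putting it together: 5-iodododecan-5-ol.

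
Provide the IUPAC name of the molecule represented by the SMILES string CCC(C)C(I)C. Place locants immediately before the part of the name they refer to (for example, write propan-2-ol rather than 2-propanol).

2-iodo-3-methylpentane

The parent chain contains 5 carbons (pentane).
Number the chain so that the substituent locant set {2,3} is lower than {3,4} at the first point of difference.
That gives an iodo group at C-2; a methyl group at C-3.
The substituents are ordered alphabetically, ignoring any di-/tri- multipliers.
Assembling the pieces gives 2-iodo-3-methylpentane.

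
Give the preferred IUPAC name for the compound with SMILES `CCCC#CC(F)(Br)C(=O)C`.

3-bromo-3-fluorooct-4-yn-2-one

Counting along the main chain through the carbonyl and the multiple bond gives 8 carbons: the parent is octane.
The principal characteristic group is a ketone (C=O on an internal carbon), named with the suffix -one.
There is one C≡C triple bond, indicated by the ending -yne.
Number the chain so that numbering from this end puts the carbonyl group at C-2 rather than C-7.
This places the carbonyl at C-2; the triple bond between C-4 and C-5; a bromo group at C-3; a fluoro group at C-3.
The substituents are ordered alphabetically, ignoring any di-/tri- multipliers.
The name is 3-bromo-3-fluorooct-4-yn-2-one.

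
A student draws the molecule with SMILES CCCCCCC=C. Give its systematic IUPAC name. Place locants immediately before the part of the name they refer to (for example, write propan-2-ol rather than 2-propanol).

oct-1-ene

The longest carbon chain that includes the multiple bond has 8 carbons, so the parent hydride is octane.
A C=C double bond in the chain gives the infix -ene-.
Choose the numbering such that numbering from this end puts the double bond at C-1 rather than C-7.
That gives the double bond between C-1 and C-2.
The name is oct-1-ene.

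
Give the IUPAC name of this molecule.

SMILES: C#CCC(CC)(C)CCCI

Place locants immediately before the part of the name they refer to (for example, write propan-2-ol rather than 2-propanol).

4-ethyl-7-iodo-4-methylhept-1-yne

The longest carbon chain that includes the multiple bond has 7 carbons, so the parent hydride is heptane.
There is one C≡C triple bond, indicated by the ending -yne.
The numbering direction is chosen so that numbering from this end puts the triple bond at C-1 rather than C-6.
That gives the triple bond between C-1 and C-2; an ethyl group at C-4; an iodo group at C-7; a methyl group at C-4.
The substituents are ordered alphabetically, ignoring any di-/tri- multipliers.
The name is 4-ethyl-7-iodo-4-methylhept-1-yne.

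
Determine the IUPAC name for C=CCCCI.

5-iodopent-1-ene

The longest carbon chain that includes the multiple bond has 5 carbons, so the parent hydride is pentane.
A C=C double bond in the chain gives the infix -ene-.
The numbering direction is chosen so that numbering from this end puts the double bond at C-1 rather than C-4.
With this numbering: the double bond between C-1 and C-2; an iodo group at C-5.
Putting it together: 5-iodopent-1-ene.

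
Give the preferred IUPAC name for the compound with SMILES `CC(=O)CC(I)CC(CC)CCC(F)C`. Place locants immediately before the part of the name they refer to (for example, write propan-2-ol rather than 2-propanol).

Counting along the main chain through the carbonyl gives 10 carbons: the parent is decane.
A ketone (C=O on an internal carbon) is the principal characteristic group, giving the suffix -one.
Choose the numbering such that numbering from this end puts the carbonyl group at C-2 rather than C-9.
This places the carbonyl at C-2; an ethyl group at C-6; a fluoro group at C-9; an iodo group at C-4.
The substituents are ordered alphabetically, ignoring any di-/tri- multipliers.
The name is 6-ethyl-9-fluoro-4-iododecan-2-one.

6-ethyl-9-fluoro-4-iododecan-2-one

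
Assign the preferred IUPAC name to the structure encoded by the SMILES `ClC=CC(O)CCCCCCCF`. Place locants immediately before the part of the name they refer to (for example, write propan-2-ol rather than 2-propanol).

Counting along the main chain through the –OH group and the multiple bond gives 10 carbons: the parent is decane.
The principal characteristic group is an alcohol (–OH), named with the suffix -ol.
A C=C double bond in the chain gives the infix -ene-.
Choose the numbering such that numbering from this end puts the hydroxyl group at C-3 rather than C-8.
That gives the hydroxyl at C-3; the double bond between C-1 and C-2; a chloro group at C-1; a fluoro group at C-10.
The substituents are ordered alphabetically, ignoring any di-/tri- multipliers.
Assembling the pieces gives 1-chloro-10-fluorodec-1-en-3-ol.

1-chloro-10-fluorodec-1-en-3-ol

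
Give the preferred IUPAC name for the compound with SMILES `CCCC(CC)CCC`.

The longest continuous carbon chain has 7 atoms, so the parent hydride is heptane.
Numbering from either end gives identical locants here.
That gives an ethyl group at C-4.
Putting it together: 4-ethylheptane.

4-ethylheptane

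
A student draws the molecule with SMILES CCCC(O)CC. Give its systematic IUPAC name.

Counting along the main chain through the –OH group gives 6 carbons: the parent is hexane.
An alcohol (–OH) is the principal characteristic group, giving the suffix -ol.
Number the chain so that numbering from this end puts the hydroxyl group at C-3 rather than C-4.
This places the hydroxyl at C-3.
Assembling the pieces gives hexan-3-ol.

hexan-3-ol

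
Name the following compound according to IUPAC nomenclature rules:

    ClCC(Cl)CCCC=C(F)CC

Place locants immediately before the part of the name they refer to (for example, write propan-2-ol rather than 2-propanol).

The longest chain bearing the multiple bond is 9 carbons long (nonane).
The chain contains a C=C double bond, so the unsaturation ending is -ene.
Choose the numbering such that numbering from this end puts the double bond at C-3 rather than C-6.
That gives the double bond between C-3 and C-4; chloro groups at C-8 and C-9; a fluoro group at C-3.
The substituents are ordered alphabetically, ignoring any di-/tri- multipliers.
Assembling the pieces gives 8,9-dichloro-3-fluoronon-3-ene.

8,9-dichloro-3-fluoronon-3-ene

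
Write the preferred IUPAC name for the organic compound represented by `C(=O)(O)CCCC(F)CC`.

5-fluoroheptanoic acid

The longest chain bearing the –COOH group is 7 carbons long (heptane).
The principal characteristic group is a carboxylic acid (terminal –COOH), named with the suffix -oic acid.
The numbering direction is chosen so that the carboxylic acid carbon is C-1 by definition.
That gives a fluoro group at C-5.
Assembling the pieces gives 5-fluoroheptanoic acid.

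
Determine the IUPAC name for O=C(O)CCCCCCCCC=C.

The longest carbon chain that includes the –COOH group and the multiple bond has 11 carbons, so the parent hydride is undecane.
The principal characteristic group is a carboxylic acid (terminal –COOH), named with the suffix -oic acid.
There is one C=C double bond, indicated by the ending -ene.
Choose the numbering such that the carboxylic acid carbon is C-1 by definition.
This places the double bond between C-10 and C-11.
Assembling the pieces gives undec-10-enoic acid.

undec-10-enoic acid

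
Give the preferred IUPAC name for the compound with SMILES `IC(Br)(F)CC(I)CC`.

1-bromo-1-fluoro-1,3-diiodopentane

The longest carbon chain is 5 atoms: the parent is pentane.
The numbering direction is chosen so that the substituent locant set {1,1,1,3} is lower than {3,5,5,5} at the first point of difference.
That gives a bromo group at C-1; a fluoro group at C-1; iodo groups at C-1 and C-3.
Substituent prefixes are cited in alphabetical order (multiplying prefixes like di-/tri- are ignored for ordering).
Assembling the pieces gives 1-bromo-1-fluoro-1,3-diiodopentane.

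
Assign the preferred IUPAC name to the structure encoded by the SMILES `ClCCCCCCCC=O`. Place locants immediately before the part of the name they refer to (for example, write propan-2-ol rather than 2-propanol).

The longest carbon chain that includes the –CHO group has 8 carbons, so the parent hydride is octane.
The principal characteristic group is an aldehyde (terminal –CHO), named with the suffix -al.
Number the chain so that the aldehyde carbon is C-1 by definition.
That gives a chloro group at C-8.
The name is 8-chlorooctanal.

8-chlorooctanal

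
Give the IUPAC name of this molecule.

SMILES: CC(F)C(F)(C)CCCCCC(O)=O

7,8-difluoro-7-methylnonanoic acid

Counting along the main chain through the –COOH group gives 9 carbons: the parent is nonane.
The highest-priority functional group is a carboxylic acid (terminal –COOH), so the name ends in -oic acid.
The numbering direction is chosen so that the carboxylic acid carbon is C-1 by definition.
This places fluoro groups at C-7 and C-8; a methyl group at C-7.
Prefixes are listed alphabetically: fluoro, methyl.
Assembling the pieces gives 7,8-difluoro-7-methylnonanoic acid.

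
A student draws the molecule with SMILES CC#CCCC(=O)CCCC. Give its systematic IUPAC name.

The longest carbon chain that includes the carbonyl and the multiple bond has 10 carbons, so the parent hydride is decane.
The principal characteristic group is a ketone (C=O on an internal carbon), named with the suffix -one.
There is one C≡C triple bond, indicated by the ending -yne.
Choose the numbering such that numbering from this end puts the carbonyl group at C-5 rather than C-6.
That gives the carbonyl at C-5; the triple bond between C-8 and C-9.
Assembling the pieces gives dec-8-yn-5-one.

dec-8-yn-5-one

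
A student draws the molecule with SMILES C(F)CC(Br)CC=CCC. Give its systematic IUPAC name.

Counting along the main chain through the multiple bond gives 8 carbons: the parent is octane.
The chain contains a C=C double bond, so the unsaturation ending is -ene.
Choose the numbering such that numbering from this end puts the double bond at C-3 rather than C-5.
That gives the double bond between C-3 and C-4; a bromo group at C-6; a fluoro group at C-8.
The substituents are ordered alphabetically, ignoring any di-/tri- multipliers.
Putting it together: 6-bromo-8-fluorooct-3-ene.

6-bromo-8-fluorooct-3-ene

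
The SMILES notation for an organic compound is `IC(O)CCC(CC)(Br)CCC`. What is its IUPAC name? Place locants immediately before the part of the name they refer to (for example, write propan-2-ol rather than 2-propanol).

Counting along the main chain through the –OH group gives 7 carbons: the parent is heptane.
The principal characteristic group is an alcohol (–OH), named with the suffix -ol.
Number the chain so that numbering from this end puts the hydroxyl group at C-1 rather than C-7.
With this numbering: the hydroxyl at C-1; a bromo group at C-4; an ethyl group at C-4; an iodo group at C-1.
Substituent prefixes are cited in alphabetical order (multiplying prefixes like di-/tri- are ignored for ordering).
Assembling the pieces gives 4-bromo-4-ethyl-1-iodoheptan-1-ol.

4-bromo-4-ethyl-1-iodoheptan-1-ol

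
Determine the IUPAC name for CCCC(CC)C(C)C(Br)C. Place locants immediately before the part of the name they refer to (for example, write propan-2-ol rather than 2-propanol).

2-bromo-4-ethyl-3-methylheptane

The longest carbon chain is 7 atoms: the parent is heptane.
Number the chain so that the substituent locant set {2,3,4} is lower than {4,5,6} at the first point of difference.
This places a bromo group at C-2; an ethyl group at C-4; a methyl group at C-3.
The substituents are ordered alphabetically, ignoring any di-/tri- multipliers.
The name is 2-bromo-4-ethyl-3-methylheptane.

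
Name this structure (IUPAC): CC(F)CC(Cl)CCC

The longest continuous carbon chain has 7 atoms, so the parent hydride is heptane.
Number the chain so that the substituent locant set {2,4} is lower than {4,6} at the first point of difference.
That gives a chloro group at C-4; a fluoro group at C-2.
The substituents are ordered alphabetically, ignoring any di-/tri- multipliers.
Putting it together: 4-chloro-2-fluoroheptane.

4-chloro-2-fluoroheptane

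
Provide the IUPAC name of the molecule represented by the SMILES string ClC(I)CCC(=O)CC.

The longest carbon chain that includes the carbonyl has 6 carbons, so the parent hydride is hexane.
A ketone (C=O on an internal carbon) is the principal characteristic group, giving the suffix -one.
Choose the numbering such that numbering from this end puts the carbonyl group at C-3 rather than C-4.
With this numbering: the carbonyl at C-3; a chloro group at C-6; an iodo group at C-6.
Prefixes are listed alphabetically: chloro, iodo.
Putting it together: 6-chloro-6-iodohexan-3-one.

6-chloro-6-iodohexan-3-one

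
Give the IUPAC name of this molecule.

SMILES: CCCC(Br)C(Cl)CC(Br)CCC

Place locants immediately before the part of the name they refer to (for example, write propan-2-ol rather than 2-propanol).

The parent chain contains 10 carbons (decane).
Number the chain so that the substituent locant set {4,5,7} is lower than {4,6,7} at the first point of difference.
This places bromo groups at C-4 and C-7; a chloro group at C-5.
The substituents are ordered alphabetically, ignoring any di-/tri- multipliers.
Putting it together: 4,7-dibromo-5-chlorodecane.

4,7-dibromo-5-chlorodecane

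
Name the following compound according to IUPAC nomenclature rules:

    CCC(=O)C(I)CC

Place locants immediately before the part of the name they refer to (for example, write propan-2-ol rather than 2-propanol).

4-iodohexan-3-one

The longest carbon chain that includes the carbonyl has 6 carbons, so the parent hydride is hexane.
A ketone (C=O on an internal carbon) is the principal characteristic group, giving the suffix -one.
Choose the numbering such that numbering from this end puts the carbonyl group at C-3 rather than C-4.
That gives the carbonyl at C-3; an iodo group at C-4.
Putting it together: 4-iodohexan-3-one.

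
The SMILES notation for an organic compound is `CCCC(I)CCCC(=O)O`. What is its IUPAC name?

5-iodooctanoic acid

Counting along the main chain through the –COOH group gives 8 carbons: the parent is octane.
A carboxylic acid (terminal –COOH) is the principal characteristic group, giving the suffix -oic acid.
Number the chain so that the carboxylic acid carbon is C-1 by definition.
That gives an iodo group at C-5.
The name is 5-iodooctanoic acid.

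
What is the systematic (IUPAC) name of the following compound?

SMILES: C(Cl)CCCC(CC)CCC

1-chloro-5-ethyloctane

The longest continuous carbon chain has 8 atoms, so the parent hydride is octane.
The numbering direction is chosen so that the substituent locant set {1,5} is lower than {4,8} at the first point of difference.
With this numbering: a chloro group at C-1; an ethyl group at C-5.
The substituents are ordered alphabetically, ignoring any di-/tri- multipliers.
Assembling the pieces gives 1-chloro-5-ethyloctane.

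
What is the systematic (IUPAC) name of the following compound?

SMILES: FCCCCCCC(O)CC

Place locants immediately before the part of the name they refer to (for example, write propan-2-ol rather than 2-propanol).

9-fluorononan-3-ol

Counting along the main chain through the –OH group gives 9 carbons: the parent is nonane.
The highest-priority functional group is an alcohol (–OH), so the name ends in -ol.
Number the chain so that numbering from this end puts the hydroxyl group at C-3 rather than C-7.
With this numbering: the hydroxyl at C-3; a fluoro group at C-9.
Putting it together: 9-fluorononan-3-ol.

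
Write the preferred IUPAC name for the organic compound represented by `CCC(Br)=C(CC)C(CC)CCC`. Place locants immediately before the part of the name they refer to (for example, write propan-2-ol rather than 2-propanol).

The longest carbon chain that includes the multiple bond has 8 carbons, so the parent hydride is octane.
The chain contains a C=C double bond, so the unsaturation ending is -ene.
The numbering direction is chosen so that numbering from this end puts the double bond at C-3 rather than C-5.
That gives the double bond between C-3 and C-4; a bromo group at C-3; ethyl groups at C-4 and C-5.
Substituent prefixes are cited in alphabetical order (multiplying prefixes like di-/tri- are ignored for ordering).
Assembling the pieces gives 3-bromo-4,5-diethyloct-3-ene.

3-bromo-4,5-diethyloct-3-ene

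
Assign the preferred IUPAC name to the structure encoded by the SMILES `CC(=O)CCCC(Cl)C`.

The longest carbon chain that includes the carbonyl has 7 carbons, so the parent hydride is heptane.
The highest-priority functional group is a ketone (C=O on an internal carbon), so the name ends in -one.
Choose the numbering such that numbering from this end puts the carbonyl group at C-2 rather than C-6.
This places the carbonyl at C-2; a chloro group at C-6.
Assembling the pieces gives 6-chloroheptan-2-one.

6-chloroheptan-2-one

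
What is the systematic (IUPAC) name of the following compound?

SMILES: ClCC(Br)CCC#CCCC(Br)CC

2,9-dibromo-1-chloroundec-5-yne

Counting along the main chain through the multiple bond gives 11 carbons: the parent is undecane.
A C≡C triple bond in the chain gives the infix -yne-.
Choose the numbering such that numbering from this end puts the triple bond at C-5 rather than C-6.
With this numbering: the triple bond between C-5 and C-6; bromo groups at C-2 and C-9; a chloro group at C-1.
Substituent prefixes are cited in alphabetical order (multiplying prefixes like di-/tri- are ignored for ordering).
Putting it together: 2,9-dibromo-1-chloroundec-5-yne.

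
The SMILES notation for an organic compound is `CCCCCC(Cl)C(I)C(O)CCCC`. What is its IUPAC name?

7-chloro-6-iodododecan-5-ol

Counting along the main chain through the –OH group gives 12 carbons: the parent is dodecane.
An alcohol (–OH) is the principal characteristic group, giving the suffix -ol.
Choose the numbering such that numbering from this end puts the hydroxyl group at C-5 rather than C-8.
With this numbering: the hydroxyl at C-5; a chloro group at C-7; an iodo group at C-6.
The substituents are ordered alphabetically, ignoring any di-/tri- multipliers.
The name is 7-chloro-6-iodododecan-5-ol.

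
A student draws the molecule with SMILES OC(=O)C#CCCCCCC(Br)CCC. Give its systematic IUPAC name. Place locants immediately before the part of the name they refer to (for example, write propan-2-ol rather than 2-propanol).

The longest carbon chain that includes the –COOH group and the multiple bond has 12 carbons, so the parent hydride is dodecane.
The principal characteristic group is a carboxylic acid (terminal –COOH), named with the suffix -oic acid.
There is one C≡C triple bond, indicated by the ending -yne.
Number the chain so that the carboxylic acid carbon is C-1 by definition.
With this numbering: the triple bond between C-2 and C-3; a bromo group at C-9.
The name is 9-bromododec-2-ynoic acid.

9-bromododec-2-ynoic acid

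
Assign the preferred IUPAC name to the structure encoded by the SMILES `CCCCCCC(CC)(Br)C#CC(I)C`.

The longest carbon chain that includes the multiple bond has 11 carbons, so the parent hydride is undecane.
There is one C≡C triple bond, indicated by the ending -yne.
Number the chain so that numbering from this end puts the triple bond at C-3 rather than C-8.
That gives the triple bond between C-3 and C-4; a bromo group at C-5; an ethyl group at C-5; an iodo group at C-2.
Prefixes are listed alphabetically: bromo, ethyl, iodo.
The name is 5-bromo-5-ethyl-2-iodoundec-3-yne.

5-bromo-5-ethyl-2-iodoundec-3-yne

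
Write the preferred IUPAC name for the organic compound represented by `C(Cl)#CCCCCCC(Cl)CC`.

The longest carbon chain that includes the multiple bond has 10 carbons, so the parent hydride is decane.
A C≡C triple bond in the chain gives the infix -yne-.
Choose the numbering such that numbering from this end puts the triple bond at C-1 rather than C-9.
That gives the triple bond between C-1 and C-2; chloro groups at C-1 and C-8.
Putting it together: 1,8-dichlorodec-1-yne.

1,8-dichlorodec-1-yne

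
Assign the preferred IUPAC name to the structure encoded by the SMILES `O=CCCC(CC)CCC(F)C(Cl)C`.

The longest carbon chain that includes the –CHO group has 9 carbons, so the parent hydride is nonane.
The highest-priority functional group is an aldehyde (terminal –CHO), so the name ends in -al.
The numbering direction is chosen so that the aldehyde carbon is C-1 by definition.
That gives a chloro group at C-8; an ethyl group at C-4; a fluoro group at C-7.
The substituents are ordered alphabetically, ignoring any di-/tri- multipliers.
The name is 8-chloro-4-ethyl-7-fluorononanal.

8-chloro-4-ethyl-7-fluorononanal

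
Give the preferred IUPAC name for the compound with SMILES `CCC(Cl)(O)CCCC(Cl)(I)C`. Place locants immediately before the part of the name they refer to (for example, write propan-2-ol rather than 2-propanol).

3,7-dichloro-7-iodooctan-3-ol

Counting along the main chain through the –OH group gives 8 carbons: the parent is octane.
The principal characteristic group is an alcohol (–OH), named with the suffix -ol.
Number the chain so that numbering from this end puts the hydroxyl group at C-3 rather than C-6.
This places the hydroxyl at C-3; chloro groups at C-3 and C-7; an iodo group at C-7.
Substituent prefixes are cited in alphabetical order (multiplying prefixes like di-/tri- are ignored for ordering).
The name is 3,7-dichloro-7-iodooctan-3-ol.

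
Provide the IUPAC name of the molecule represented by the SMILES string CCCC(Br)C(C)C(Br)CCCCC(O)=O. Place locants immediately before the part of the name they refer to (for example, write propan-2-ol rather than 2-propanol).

The longest chain bearing the –COOH group is 11 carbons long (undecane).
A carboxylic acid (terminal –COOH) is the principal characteristic group, giving the suffix -oic acid.
Number the chain so that the carboxylic acid carbon is C-1 by definition.
This places bromo groups at C-6 and C-8; a methyl group at C-7.
The substituents are ordered alphabetically, ignoring any di-/tri- multipliers.
The name is 6,8-dibromo-7-methylundecanoic acid.

6,8-dibromo-7-methylundecanoic acid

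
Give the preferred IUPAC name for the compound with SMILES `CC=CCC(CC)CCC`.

5-ethyloct-2-ene

The longest chain bearing the multiple bond is 8 carbons long (octane).
The chain contains a C=C double bond, so the unsaturation ending is -ene.
The numbering direction is chosen so that numbering from this end puts the double bond at C-2 rather than C-6.
This places the double bond between C-2 and C-3; an ethyl group at C-5.
Assembling the pieces gives 5-ethyloct-2-ene.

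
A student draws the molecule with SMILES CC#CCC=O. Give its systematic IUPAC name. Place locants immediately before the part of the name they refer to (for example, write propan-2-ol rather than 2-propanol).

pent-3-ynal

The longest carbon chain that includes the –CHO group and the multiple bond has 5 carbons, so the parent hydride is pentane.
The principal characteristic group is an aldehyde (terminal –CHO), named with the suffix -al.
The chain contains a C≡C triple bond, so the unsaturation ending is -yne.
The numbering direction is chosen so that the aldehyde carbon is C-1 by definition.
With this numbering: the triple bond between C-3 and C-4.
The name is pent-3-ynal.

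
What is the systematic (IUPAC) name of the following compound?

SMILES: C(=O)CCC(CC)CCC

4-ethylheptanal

The longest carbon chain that includes the –CHO group has 7 carbons, so the parent hydride is heptane.
The highest-priority functional group is an aldehyde (terminal –CHO), so the name ends in -al.
The numbering direction is chosen so that the aldehyde carbon is C-1 by definition.
This places an ethyl group at C-4.
The name is 4-ethylheptanal.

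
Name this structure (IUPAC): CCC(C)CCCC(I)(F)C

2-fluoro-2-iodo-6-methyloctane

The parent chain contains 8 carbons (octane).
Number the chain so that the substituent locant set {2,2,6} is lower than {3,7,7} at the first point of difference.
This places a fluoro group at C-2; an iodo group at C-2; a methyl group at C-6.
Substituent prefixes are cited in alphabetical order (multiplying prefixes like di-/tri- are ignored for ordering).
The name is 2-fluoro-2-iodo-6-methyloctane.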